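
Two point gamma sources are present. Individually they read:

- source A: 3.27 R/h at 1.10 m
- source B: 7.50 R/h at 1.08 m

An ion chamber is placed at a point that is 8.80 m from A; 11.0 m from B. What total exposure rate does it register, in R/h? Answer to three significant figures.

Each source contributes Iᵢ·(dᵢ/rᵢ)²; contributions add.
A: 3.27 × (1.10/8.80)² = 0.05109 R/h
B: 7.50 × (1.08/11.0)² = 0.07230 R/h
Total = 0.05109 + 0.07230 = 0.1234 R/h.

0.123 R/h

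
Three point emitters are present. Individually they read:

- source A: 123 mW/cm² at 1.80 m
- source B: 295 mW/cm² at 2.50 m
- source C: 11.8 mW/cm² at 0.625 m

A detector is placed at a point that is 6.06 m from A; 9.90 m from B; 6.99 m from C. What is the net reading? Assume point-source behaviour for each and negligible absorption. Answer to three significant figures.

29.8 mW/cm²

By superposition, sum each source's inverse-square contribution:
A: 123 × (1.80/6.06)² = 10.85 mW/cm²
B: 295 × (2.50/9.90)² = 18.81 mW/cm²
C: 11.8 × (0.625/6.99)² = 0.09434 mW/cm²
Total = 10.85 + 18.81 + 0.09434 = 29.75 mW/cm².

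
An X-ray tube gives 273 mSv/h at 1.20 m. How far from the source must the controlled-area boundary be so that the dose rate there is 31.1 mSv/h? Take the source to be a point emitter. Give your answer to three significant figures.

3.56 m

Applying the 1/r² law, d₂ = d₁·√(I₁/I₂).
I₁/I₂ = 273/31.1 = 8.778, so d₂ = 1.20 × √8.778 = 3.555 m.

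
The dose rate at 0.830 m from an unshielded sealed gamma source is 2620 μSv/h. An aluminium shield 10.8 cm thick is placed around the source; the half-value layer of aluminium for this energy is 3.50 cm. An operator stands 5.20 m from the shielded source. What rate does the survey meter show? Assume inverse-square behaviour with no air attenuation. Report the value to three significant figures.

7.86 μSv/h

Distance alone: (0.830/5.20)² = 0.02548, so 2620 × 0.02548 = 66.76 μSv/h.
Shield: 10.8/3.50 = 3.086 half-value layers → attenuation 2^(−3.086) = 0.1178.
Combined: 66.76 × 0.1178 = 7.864 μSv/h.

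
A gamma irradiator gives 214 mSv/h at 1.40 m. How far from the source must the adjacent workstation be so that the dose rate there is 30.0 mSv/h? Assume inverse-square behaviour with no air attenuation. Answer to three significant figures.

3.74 m

Using I₁d₁² = I₂d₂², d₂ = d₁·√(I₁/I₂).
I₁/I₂ = 214/30.0 = 7.133, so d₂ = 1.40 × √7.133 = 3.739 m.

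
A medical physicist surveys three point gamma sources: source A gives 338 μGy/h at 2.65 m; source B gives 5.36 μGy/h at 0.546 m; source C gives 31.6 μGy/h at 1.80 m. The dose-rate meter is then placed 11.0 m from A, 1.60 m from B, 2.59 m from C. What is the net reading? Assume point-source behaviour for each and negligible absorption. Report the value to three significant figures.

35.5 μGy/h

Each source contributes Iᵢ·(dᵢ/rᵢ)²; contributions add.
A: 338 × (2.65/11.0)² = 19.62 μGy/h
B: 5.36 × (0.546/1.60)² = 0.6242 μGy/h
C: 31.6 × (1.80/2.59)² = 15.26 μGy/h
Total = 19.62 + 0.6242 + 15.26 = 35.50 μGy/h.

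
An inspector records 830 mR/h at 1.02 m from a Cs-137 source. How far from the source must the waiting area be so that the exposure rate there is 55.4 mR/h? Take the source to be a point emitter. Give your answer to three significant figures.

3.95 m

Intensity scales as (d₁/d₂)², so d₂ = d₁·√(I₁/I₂).
I₁/I₂ = 830/55.4 = 14.98, so d₂ = 1.02 × √14.98 = 3.948 m.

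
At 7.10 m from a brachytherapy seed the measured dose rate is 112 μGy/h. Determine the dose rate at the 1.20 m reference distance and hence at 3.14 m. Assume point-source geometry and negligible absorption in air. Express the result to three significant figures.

Using I₁d₁² = I₂d₂²,
At 1.20 m: (7.10/1.20)² = 35.01, so 112 × 35.01 = 3921 μGy/h
At 3.14 m: 3921 × (1.20/3.14)² = 3921 × 0.1461 = 572.9 μGy/h.

3920 μGy/h; 573 μGy/h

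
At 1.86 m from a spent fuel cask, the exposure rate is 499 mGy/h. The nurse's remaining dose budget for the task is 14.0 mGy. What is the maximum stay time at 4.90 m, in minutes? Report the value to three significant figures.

By the inverse-square law, rate at 4.90 m:
(1.86/4.90)² = 0.1441, so 499 × 0.1441 = 71.91 mGy/h.
Stay time = 14.0 mGy ÷ 71.91 mGy/h = 0.1947 h = 11.68 min.

11.7 min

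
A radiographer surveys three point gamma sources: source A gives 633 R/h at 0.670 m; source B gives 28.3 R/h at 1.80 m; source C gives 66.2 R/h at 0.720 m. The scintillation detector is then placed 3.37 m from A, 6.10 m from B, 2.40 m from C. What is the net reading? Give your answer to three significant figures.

Each source contributes Iᵢ·(dᵢ/rᵢ)²; contributions add.
A: 633 × (0.670/3.37)² = 25.02 R/h
B: 28.3 × (1.80/6.10)² = 2.464 R/h
C: 66.2 × (0.720/2.40)² = 5.958 R/h
Total = 25.02 + 2.464 + 5.958 = 33.44 R/h.

33.4 R/h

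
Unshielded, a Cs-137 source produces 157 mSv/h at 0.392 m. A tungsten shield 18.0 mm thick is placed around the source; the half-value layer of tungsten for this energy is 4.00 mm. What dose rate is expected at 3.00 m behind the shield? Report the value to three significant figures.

0.118 mSv/h

Distance alone: 157 × (0.392/3.00)² = 157 × 0.01707 = 2.680 mSv/h.
Shield: 18.0/4.00 = 4.500 half-value layers → attenuation 2^(−4.500) = 0.04419.
Combined: 2.680 × 0.04419 = 0.1184 mSv/h.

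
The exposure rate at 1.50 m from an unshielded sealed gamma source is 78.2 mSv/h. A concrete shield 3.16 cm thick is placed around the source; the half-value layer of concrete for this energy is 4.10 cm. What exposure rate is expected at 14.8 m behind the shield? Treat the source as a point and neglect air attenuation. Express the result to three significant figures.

Distance alone: (1.50/14.8)² = 0.01027, so 78.2 × 0.01027 = 0.8031 mSv/h.
Shield: 3.16/4.10 = 0.7707 half-value layers → attenuation 2^(−0.7707) = 0.5861.
Combined: 0.8031 × 0.5861 = 0.4707 mSv/h.

0.471 mSv/h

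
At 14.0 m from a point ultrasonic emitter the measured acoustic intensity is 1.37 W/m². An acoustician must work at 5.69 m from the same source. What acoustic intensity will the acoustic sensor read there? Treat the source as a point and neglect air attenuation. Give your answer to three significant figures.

8.29 W/m²

Using I₁d₁² = I₂d₂², scaling from 14.0 m to 5.69 m:
(14.0/5.69)² = 6.054, so 1.37 × 6.054 = 8.294 W/m².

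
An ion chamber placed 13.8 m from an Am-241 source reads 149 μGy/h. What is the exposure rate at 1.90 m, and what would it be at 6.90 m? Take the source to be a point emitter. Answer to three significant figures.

Since intensity falls as 1/r²,
At 1.90 m: (13.8/1.90)² = 52.75, so 149 × 52.75 = 7860 μGy/h
At 6.90 m: 7860 × (1.90/6.90)² = 7860 × 0.07582 = 595.9 μGy/h.

7860 μGy/h; 596 μGy/h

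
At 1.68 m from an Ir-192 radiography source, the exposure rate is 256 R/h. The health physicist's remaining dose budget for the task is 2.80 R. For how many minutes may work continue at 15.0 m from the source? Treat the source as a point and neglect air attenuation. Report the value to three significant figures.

Applying the 1/r² law, rate at 15.0 m:
256 × (1.68/15.0)² = 256 × 0.01254 = 3.210 R/h.
Stay time = 2.80 R ÷ 3.210 R/h = 0.8723 h = 52.34 min.

52.3 min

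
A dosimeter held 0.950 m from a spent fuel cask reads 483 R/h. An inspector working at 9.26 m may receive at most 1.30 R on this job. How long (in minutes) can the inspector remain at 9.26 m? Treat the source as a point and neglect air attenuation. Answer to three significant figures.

Using I₁d₁² = I₂d₂², rate at 9.26 m:
483 × (0.950/9.26)² = 483 × 0.01053 = 5.086 R/h.
Stay time = 1.30 R ÷ 5.086 R/h = 0.2556 h = 15.34 min.

15.3 min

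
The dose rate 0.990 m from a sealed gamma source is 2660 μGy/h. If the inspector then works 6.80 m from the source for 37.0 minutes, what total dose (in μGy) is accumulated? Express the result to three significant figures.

Applying the 1/r² law, rate at 6.80 m:
(0.990/6.80)² = 0.02120, so 2660 × 0.02120 = 56.39 μGy/h.
Dose = rate × time = 56.39 μGy/h × 0.6167 h = 34.78 μGy.

34.8 μGy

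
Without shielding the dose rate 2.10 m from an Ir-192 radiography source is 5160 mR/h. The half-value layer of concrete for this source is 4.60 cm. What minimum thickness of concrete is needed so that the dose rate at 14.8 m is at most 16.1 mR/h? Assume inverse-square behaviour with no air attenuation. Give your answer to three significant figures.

At 14.8 m, distance alone gives 5160 × (2.10/14.8)² = 5160 × 0.02013 = 103.9 mR/h.
Further attenuation needed: 103.9/16.1 = 6.453.
n = log₂(6.453) = 2.690 half-value layers.
Thickness = 2.690 × 4.60 cm = 12.37 cm.

12.4 cm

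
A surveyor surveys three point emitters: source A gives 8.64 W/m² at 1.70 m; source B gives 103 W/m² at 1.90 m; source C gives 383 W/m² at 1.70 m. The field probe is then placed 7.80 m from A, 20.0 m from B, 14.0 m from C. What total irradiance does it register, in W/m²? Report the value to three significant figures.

By superposition, sum each source's inverse-square contribution:
A: 8.64 × (1.70/7.80)² = 0.4104 W/m²
B: 103 × (1.90/20.0)² = 0.9296 W/m²
C: 383 × (1.70/14.0)² = 5.647 W/m²
Total = 0.4104 + 0.9296 + 5.647 = 6.987 W/m².

6.99 W/m²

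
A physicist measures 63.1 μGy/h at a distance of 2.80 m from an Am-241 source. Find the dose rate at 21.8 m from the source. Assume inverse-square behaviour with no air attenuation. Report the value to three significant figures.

1.04 μGy/h

Applying the 1/r² law, the rate at 21.8 m is
(2.80/21.8)² = 0.01650, so 63.1 × 0.01650 = 1.041 μGy/h.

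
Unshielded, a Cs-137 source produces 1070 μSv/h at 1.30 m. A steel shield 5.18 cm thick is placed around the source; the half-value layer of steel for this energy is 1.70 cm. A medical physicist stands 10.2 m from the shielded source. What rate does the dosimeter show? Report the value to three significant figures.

Distance alone: (1.30/10.2)² = 0.01624, so 1070 × 0.01624 = 17.38 μSv/h.
Shield: 5.18/1.70 = 3.047 half-value layers → attenuation 2^(−3.047) = 0.1210.
Combined: 17.38 × 0.1210 = 2.103 μSv/h.

2.10 μSv/h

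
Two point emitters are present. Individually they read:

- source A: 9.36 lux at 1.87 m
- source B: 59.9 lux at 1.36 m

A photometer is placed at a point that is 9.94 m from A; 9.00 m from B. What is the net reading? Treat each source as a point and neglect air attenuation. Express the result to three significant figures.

1.70 lux

Each source contributes Iᵢ·(dᵢ/rᵢ)²; contributions add.
A: 9.36 × (1.87/9.94)² = 0.3313 lux
B: 59.9 × (1.36/9.00)² = 1.368 lux
Total = 0.3313 + 1.368 = 1.699 lux.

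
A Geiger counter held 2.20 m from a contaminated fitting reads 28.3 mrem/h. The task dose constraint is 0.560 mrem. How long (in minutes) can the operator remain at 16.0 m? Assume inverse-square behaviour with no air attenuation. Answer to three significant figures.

62.8 min

Intensity scales as (d₁/d₂)², so rate at 16.0 m:
28.3 × (2.20/16.0)² = 28.3 × 0.01891 = 0.5352 mrem/h.
Stay time = 0.560 mrem ÷ 0.5352 mrem/h = 1.046 h = 62.76 min.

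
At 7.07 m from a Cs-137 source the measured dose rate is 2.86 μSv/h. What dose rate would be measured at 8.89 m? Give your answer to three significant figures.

1.81 μSv/h

Since intensity falls as 1/r², scaling from 7.07 m to 8.89 m:
(7.07/8.89)² = 0.6325, so 2.86 × 0.6325 = 1.809 μSv/h.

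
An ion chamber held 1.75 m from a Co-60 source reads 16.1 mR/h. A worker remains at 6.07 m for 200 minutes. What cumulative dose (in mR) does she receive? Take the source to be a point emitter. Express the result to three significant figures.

Using I₁d₁² = I₂d₂², rate at 6.07 m:
(1.75/6.07)² = 0.08312, so 16.1 × 0.08312 = 1.338 mR/h.
Dose = rate × time = 1.338 mR/h × 3.333 h = 4.460 mR.

4.46 mR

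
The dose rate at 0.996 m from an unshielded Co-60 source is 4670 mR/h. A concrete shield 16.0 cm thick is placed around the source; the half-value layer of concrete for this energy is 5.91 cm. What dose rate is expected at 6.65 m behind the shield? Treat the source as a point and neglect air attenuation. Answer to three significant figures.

Distance alone: 4670 × (0.996/6.65)² = 4670 × 0.02243 = 104.7 mR/h.
Shield: 16.0/5.91 = 2.707 half-value layers → attenuation 2^(−2.707) = 0.1531.
Combined: 104.7 × 0.1531 = 16.03 mR/h.

16.0 mR/h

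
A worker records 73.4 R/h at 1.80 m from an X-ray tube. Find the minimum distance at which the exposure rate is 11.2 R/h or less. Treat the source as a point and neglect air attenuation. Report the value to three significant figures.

4.61 m

Intensity scales as (d₁/d₂)², so d₂ = d₁·√(I₁/I₂).
I₁/I₂ = 73.4/11.2 = 6.554, so d₂ = 1.80 × √6.554 = 4.608 m.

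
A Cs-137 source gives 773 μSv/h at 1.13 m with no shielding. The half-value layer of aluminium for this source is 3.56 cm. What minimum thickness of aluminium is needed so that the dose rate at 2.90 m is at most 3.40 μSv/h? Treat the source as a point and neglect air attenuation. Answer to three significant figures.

At 2.90 m, distance alone gives (1.13/2.90)² = 0.1518, so 773 × 0.1518 = 117.3 μSv/h.
Further attenuation needed: 117.3/3.40 = 34.50.
n = log₂(34.50) = 5.109 half-value layers.
Thickness = 5.109 × 3.56 cm = 18.19 cm.

18.2 cm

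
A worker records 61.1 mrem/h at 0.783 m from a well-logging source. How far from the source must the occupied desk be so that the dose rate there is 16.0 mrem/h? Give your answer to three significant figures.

Applying the 1/r² law, d₂ = d₁·√(I₁/I₂).
I₁/I₂ = 61.1/16.0 = 3.819, so d₂ = 0.783 × √3.819 = 1.530 m.

1.53 m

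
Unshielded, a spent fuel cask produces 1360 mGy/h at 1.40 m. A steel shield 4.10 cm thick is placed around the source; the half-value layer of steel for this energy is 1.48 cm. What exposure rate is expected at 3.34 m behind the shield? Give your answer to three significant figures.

35.0 mGy/h

Distance alone: (1.40/3.34)² = 0.1757, so 1360 × 0.1757 = 239.0 mGy/h.
Shield: 4.10/1.48 = 2.770 half-value layers → attenuation 2^(−2.770) = 0.1466.
Combined: 239.0 × 0.1466 = 35.04 mGy/h.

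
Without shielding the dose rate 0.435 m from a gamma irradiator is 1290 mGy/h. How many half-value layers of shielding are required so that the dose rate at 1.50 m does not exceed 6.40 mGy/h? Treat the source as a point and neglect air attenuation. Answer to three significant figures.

4.08 half-value layers

At 1.50 m, distance alone gives 1290 × (0.435/1.50)² = 1290 × 0.08410 = 108.5 mGy/h.
Further attenuation needed: 108.5/6.40 = 16.95.
n = log₂(16.95) = 4.083 half-value layers.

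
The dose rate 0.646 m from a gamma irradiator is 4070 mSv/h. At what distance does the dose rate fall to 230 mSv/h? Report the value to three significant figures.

Intensity scales as (d₁/d₂)², so d₂ = d₁·√(I₁/I₂).
I₁/I₂ = 4070/230 = 17.70, so d₂ = 0.646 × √17.70 = 2.718 m.

2.72 m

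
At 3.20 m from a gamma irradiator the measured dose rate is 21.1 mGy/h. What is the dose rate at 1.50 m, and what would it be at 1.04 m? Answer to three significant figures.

96.0 mGy/h; 200 mGy/h

Intensity scales as (d₁/d₂)², so
At 1.50 m: 21.1 × (3.20/1.50)² = 21.1 × 4.551 = 96.03 mGy/h
At 1.04 m: 96.03 × (1.50/1.04)² = 96.03 × 2.080 = 199.7 mGy/h.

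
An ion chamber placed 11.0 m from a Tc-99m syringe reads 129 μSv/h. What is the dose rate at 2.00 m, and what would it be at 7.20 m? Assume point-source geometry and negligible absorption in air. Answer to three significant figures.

3900 μSv/h; 301 μSv/h

Intensity scales as (d₁/d₂)², so
At 2.00 m: 129 × (11.0/2.00)² = 129 × 30.25 = 3902 μSv/h
At 7.20 m: 3902 × (2.00/7.20)² = 3902 × 0.07716 = 301.1 μSv/h.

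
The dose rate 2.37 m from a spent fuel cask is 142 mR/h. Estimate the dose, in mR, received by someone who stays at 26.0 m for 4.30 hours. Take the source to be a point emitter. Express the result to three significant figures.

By the inverse-square law, rate at 26.0 m:
(2.37/26.0)² = 0.008309, so 142 × 0.008309 = 1.180 mR/h.
Dose = rate × time = 1.180 mR/h × 4.300 h = 5.074 mR.

5.07 mR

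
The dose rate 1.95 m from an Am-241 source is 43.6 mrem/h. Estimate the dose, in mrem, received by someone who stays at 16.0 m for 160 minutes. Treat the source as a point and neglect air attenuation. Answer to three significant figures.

Intensity scales as (d₁/d₂)², so rate at 16.0 m:
43.6 × (1.95/16.0)² = 43.6 × 0.01485 = 0.6475 mrem/h.
Dose = rate × time = 0.6475 mrem/h × 2.667 h = 1.727 mrem.

1.73 mrem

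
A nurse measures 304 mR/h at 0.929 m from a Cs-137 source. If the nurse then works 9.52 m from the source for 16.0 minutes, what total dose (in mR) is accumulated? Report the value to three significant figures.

0.772 mR

Applying the 1/r² law, rate at 9.52 m:
(0.929/9.52)² = 0.009523, so 304 × 0.009523 = 2.895 mR/h.
Dose = rate × time = 2.895 mR/h × 0.2667 h = 0.7721 mR.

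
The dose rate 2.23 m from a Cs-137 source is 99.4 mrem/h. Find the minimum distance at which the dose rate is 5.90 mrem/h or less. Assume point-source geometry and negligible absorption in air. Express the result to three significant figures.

Using I₁d₁² = I₂d₂², d₂ = d₁·√(I₁/I₂).
I₁/I₂ = 99.4/5.90 = 16.85, so d₂ = 2.23 × √16.85 = 9.154 m.

9.15 m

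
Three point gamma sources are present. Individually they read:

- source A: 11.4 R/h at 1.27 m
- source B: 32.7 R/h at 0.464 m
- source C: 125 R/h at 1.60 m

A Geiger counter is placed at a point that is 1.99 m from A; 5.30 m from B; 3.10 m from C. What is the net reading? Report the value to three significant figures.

By superposition, sum each source's inverse-square contribution:
A: 11.4 × (1.27/1.99)² = 4.643 R/h
B: 32.7 × (0.464/5.30)² = 0.2506 R/h
C: 125 × (1.60/3.10)² = 33.30 R/h
Total = 4.643 + 0.2506 + 33.30 = 38.19 R/h.

38.2 R/h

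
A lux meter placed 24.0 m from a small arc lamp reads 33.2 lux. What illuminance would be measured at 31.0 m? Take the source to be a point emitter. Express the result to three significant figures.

By the inverse-square law, scaling from 24.0 m to 31.0 m:
33.2 × (24.0/31.0)² = 33.2 × 0.5994 = 19.90 lux.

19.9 lux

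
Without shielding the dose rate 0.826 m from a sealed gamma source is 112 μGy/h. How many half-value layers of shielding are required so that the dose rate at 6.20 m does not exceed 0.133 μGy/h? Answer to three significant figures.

3.90 half-value layers

At 6.20 m, distance alone gives 112 × (0.826/6.20)² = 112 × 0.01775 = 1.988 μGy/h.
Further attenuation needed: 1.988/0.133 = 14.95.
n = log₂(14.95) = 3.902 half-value layers.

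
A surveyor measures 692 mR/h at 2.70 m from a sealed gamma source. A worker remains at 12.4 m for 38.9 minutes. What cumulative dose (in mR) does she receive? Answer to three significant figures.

Intensity scales as (d₁/d₂)², so rate at 12.4 m:
692 × (2.70/12.4)² = 692 × 0.04741 = 32.81 mR/h.
Dose = rate × time = 32.81 mR/h × 0.6483 h = 21.27 mR.

21.3 mR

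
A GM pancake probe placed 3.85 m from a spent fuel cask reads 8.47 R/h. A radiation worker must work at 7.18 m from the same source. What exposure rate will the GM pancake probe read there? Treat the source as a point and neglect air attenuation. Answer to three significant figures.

2.44 R/h

Intensity scales as (d₁/d₂)², so scaling from 3.85 m to 7.18 m:
8.47 × (3.85/7.18)² = 8.47 × 0.2875 = 2.435 R/h.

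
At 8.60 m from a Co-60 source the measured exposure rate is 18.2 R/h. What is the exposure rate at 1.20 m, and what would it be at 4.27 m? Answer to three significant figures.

935 R/h; 73.8 R/h

Since intensity falls as 1/r²,
At 1.20 m: 18.2 × (8.60/1.20)² = 18.2 × 51.36 = 934.8 R/h
At 4.27 m: 934.8 × (1.20/4.27)² = 934.8 × 0.07898 = 73.83 R/h.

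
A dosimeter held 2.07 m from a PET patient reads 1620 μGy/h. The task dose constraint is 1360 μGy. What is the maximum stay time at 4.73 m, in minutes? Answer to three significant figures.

263 min

Applying the 1/r² law, rate at 4.73 m:
(2.07/4.73)² = 0.1915, so 1620 × 0.1915 = 310.2 μGy/h.
Stay time = 1360 μGy ÷ 310.2 μGy/h = 4.384 h = 263.0 min.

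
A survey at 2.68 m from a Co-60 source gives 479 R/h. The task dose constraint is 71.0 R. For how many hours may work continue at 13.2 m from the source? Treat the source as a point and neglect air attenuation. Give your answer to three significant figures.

3.60 h

By the inverse-square law, rate at 13.2 m:
(2.68/13.2)² = 0.04122, so 479 × 0.04122 = 19.74 R/h.
Stay time = 71.0 R ÷ 19.74 R/h = 3.597 h.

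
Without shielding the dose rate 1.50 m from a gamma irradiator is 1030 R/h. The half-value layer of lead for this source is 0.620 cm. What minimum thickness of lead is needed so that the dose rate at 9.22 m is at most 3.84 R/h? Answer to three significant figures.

At 9.22 m, distance alone gives (1.50/9.22)² = 0.02647, so 1030 × 0.02647 = 27.26 R/h.
Further attenuation needed: 27.26/3.84 = 7.099.
n = log₂(7.099) = 2.828 half-value layers.
Thickness = 2.828 × 0.620 cm = 1.753 cm.

1.75 cm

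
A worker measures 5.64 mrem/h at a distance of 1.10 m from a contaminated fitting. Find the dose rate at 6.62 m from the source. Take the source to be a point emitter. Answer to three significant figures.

Since intensity falls as 1/r², the rate at 6.62 m is
(1.10/6.62)² = 0.02761, so 5.64 × 0.02761 = 0.1557 mrem/h.

0.156 mrem/h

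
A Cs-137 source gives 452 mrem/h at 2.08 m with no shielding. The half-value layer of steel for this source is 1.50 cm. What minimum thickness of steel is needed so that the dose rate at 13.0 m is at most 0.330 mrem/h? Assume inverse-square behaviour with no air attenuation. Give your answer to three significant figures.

7.70 cm

At 13.0 m, distance alone gives (2.08/13.0)² = 0.02560, so 452 × 0.02560 = 11.57 mrem/h.
Further attenuation needed: 11.57/0.330 = 35.06.
n = log₂(35.06) = 5.132 half-value layers.
Thickness = 5.132 × 1.50 cm = 7.698 cm.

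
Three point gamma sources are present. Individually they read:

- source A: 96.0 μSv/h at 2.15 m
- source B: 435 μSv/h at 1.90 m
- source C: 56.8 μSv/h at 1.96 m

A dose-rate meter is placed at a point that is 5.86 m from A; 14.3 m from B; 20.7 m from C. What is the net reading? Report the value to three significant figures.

21.1 μSv/h

Each source contributes Iᵢ·(dᵢ/rᵢ)²; contributions add.
A: 96.0 × (2.15/5.86)² = 12.92 μSv/h
B: 435 × (1.90/14.3)² = 7.679 μSv/h
C: 56.8 × (1.96/20.7)² = 0.5092 μSv/h
Total = 12.92 + 7.679 + 0.5092 = 21.11 μSv/h.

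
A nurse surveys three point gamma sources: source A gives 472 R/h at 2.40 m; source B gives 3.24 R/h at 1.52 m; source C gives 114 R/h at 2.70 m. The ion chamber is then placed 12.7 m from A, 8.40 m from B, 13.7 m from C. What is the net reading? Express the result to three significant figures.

By superposition, sum each source's inverse-square contribution:
A: 472 × (2.40/12.7)² = 16.86 R/h
B: 3.24 × (1.52/8.40)² = 0.1061 R/h
C: 114 × (2.70/13.7)² = 4.428 R/h
Total = 16.86 + 0.1061 + 4.428 = 21.39 R/h.

21.4 R/h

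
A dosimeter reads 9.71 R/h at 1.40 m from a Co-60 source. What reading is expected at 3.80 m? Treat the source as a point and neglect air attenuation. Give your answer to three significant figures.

By the inverse-square law, the rate at 3.80 m is
(1.40/3.80)² = 0.1357, so 9.71 × 0.1357 = 1.318 R/h.

1.32 R/h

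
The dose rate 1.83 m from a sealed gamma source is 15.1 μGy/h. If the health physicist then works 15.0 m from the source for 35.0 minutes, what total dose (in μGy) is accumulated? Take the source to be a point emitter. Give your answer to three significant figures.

0.131 μGy

Since intensity falls as 1/r², rate at 15.0 m:
15.1 × (1.83/15.0)² = 15.1 × 0.01488 = 0.2247 μGy/h.
Dose = rate × time = 0.2247 μGy/h × 0.5833 h = 0.1311 μGy.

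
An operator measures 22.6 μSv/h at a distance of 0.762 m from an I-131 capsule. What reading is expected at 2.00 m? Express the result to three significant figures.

3.28 μSv/h

Since intensity falls as 1/r², the rate at 2.00 m is
22.6 × (0.762/2.00)² = 22.6 × 0.1452 = 3.282 μSv/h.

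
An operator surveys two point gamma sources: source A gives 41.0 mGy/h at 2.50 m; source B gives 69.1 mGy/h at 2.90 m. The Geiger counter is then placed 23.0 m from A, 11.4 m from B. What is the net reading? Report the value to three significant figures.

4.96 mGy/h

Each source contributes Iᵢ·(dᵢ/rᵢ)²; contributions add.
A: 41.0 × (2.50/23.0)² = 0.4844 mGy/h
B: 69.1 × (2.90/11.4)² = 4.472 mGy/h
Total = 0.4844 + 4.472 = 4.956 mGy/h.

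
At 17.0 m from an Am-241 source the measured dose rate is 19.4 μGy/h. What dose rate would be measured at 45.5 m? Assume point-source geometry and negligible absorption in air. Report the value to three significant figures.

2.71 μGy/h

Applying the 1/r² law, scaling from 17.0 m to 45.5 m:
19.4 × (17.0/45.5)² = 19.4 × 0.1396 = 2.708 μGy/h.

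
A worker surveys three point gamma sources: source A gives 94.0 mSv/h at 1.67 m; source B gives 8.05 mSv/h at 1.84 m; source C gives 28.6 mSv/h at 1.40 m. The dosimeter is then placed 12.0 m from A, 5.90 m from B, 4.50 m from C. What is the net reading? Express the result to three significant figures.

By superposition, sum each source's inverse-square contribution:
A: 94.0 × (1.67/12.0)² = 1.821 mSv/h
B: 8.05 × (1.84/5.90)² = 0.7829 mSv/h
C: 28.6 × (1.40/4.50)² = 2.768 mSv/h
Total = 1.821 + 0.7829 + 2.768 = 5.372 mSv/h.

5.37 mSv/h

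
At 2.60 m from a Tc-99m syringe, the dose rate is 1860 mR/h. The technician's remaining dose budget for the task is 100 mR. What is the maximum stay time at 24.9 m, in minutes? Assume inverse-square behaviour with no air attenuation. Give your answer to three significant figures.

Intensity scales as (d₁/d₂)², so rate at 24.9 m:
(2.60/24.9)² = 0.01090, so 1860 × 0.01090 = 20.27 mR/h.
Stay time = 100 mR ÷ 20.27 mR/h = 4.933 h = 296.0 min.

296 min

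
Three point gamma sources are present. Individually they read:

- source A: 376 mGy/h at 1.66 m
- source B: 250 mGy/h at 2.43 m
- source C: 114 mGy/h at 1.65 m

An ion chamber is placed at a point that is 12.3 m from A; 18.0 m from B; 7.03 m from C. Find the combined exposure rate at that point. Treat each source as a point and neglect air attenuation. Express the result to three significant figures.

17.7 mGy/h

Each source contributes Iᵢ·(dᵢ/rᵢ)²; contributions add.
A: 376 × (1.66/12.3)² = 6.848 mGy/h
B: 250 × (2.43/18.0)² = 4.556 mGy/h
C: 114 × (1.65/7.03)² = 6.280 mGy/h
Total = 6.848 + 4.556 + 6.280 = 17.68 mGy/h.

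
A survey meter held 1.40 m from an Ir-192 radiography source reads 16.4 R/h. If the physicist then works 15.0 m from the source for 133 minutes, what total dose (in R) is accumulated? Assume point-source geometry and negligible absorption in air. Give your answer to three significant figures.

0.317 R

Intensity scales as (d₁/d₂)², so rate at 15.0 m:
16.4 × (1.40/15.0)² = 16.4 × 0.008711 = 0.1429 R/h.
Dose = rate × time = 0.1429 R/h × 2.217 h = 0.3168 R.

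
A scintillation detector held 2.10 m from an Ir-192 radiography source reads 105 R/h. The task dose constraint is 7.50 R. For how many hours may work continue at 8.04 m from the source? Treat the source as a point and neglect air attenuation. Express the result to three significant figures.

1.05 h

Using I₁d₁² = I₂d₂², rate at 8.04 m:
105 × (2.10/8.04)² = 105 × 0.06822 = 7.163 R/h.
Stay time = 7.50 R ÷ 7.163 R/h = 1.047 h.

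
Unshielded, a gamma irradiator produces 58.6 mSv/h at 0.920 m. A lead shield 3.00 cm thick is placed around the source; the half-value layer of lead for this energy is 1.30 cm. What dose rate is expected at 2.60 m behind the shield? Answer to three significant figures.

Distance alone: (0.920/2.60)² = 0.1252, so 58.6 × 0.1252 = 7.337 mSv/h.
Shield: 3.00/1.30 = 2.308 half-value layers → attenuation 2^(−2.308) = 0.2019.
Combined: 7.337 × 0.2019 = 1.481 mSv/h.

1.48 mSv/h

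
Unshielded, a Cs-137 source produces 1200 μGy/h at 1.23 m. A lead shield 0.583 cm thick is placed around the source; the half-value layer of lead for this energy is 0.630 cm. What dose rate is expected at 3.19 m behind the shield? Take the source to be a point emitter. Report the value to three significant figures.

93.9 μGy/h

Distance alone: 1200 × (1.23/3.19)² = 1200 × 0.1487 = 178.4 μGy/h.
Shield: 0.583/0.630 = 0.9254 half-value layers → attenuation 2^(−0.9254) = 0.5265.
Combined: 178.4 × 0.5265 = 93.93 μGy/h.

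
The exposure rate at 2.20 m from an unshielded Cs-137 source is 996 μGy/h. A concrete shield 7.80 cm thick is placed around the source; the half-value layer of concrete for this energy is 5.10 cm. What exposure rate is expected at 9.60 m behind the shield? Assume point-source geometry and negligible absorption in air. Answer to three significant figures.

18.1 μGy/h

Distance alone: (2.20/9.60)² = 0.05252, so 996 × 0.05252 = 52.31 μGy/h.
Shield: 7.80/5.10 = 1.529 half-value layers → attenuation 2^(−1.529) = 0.3465.
Combined: 52.31 × 0.3465 = 18.13 μGy/h.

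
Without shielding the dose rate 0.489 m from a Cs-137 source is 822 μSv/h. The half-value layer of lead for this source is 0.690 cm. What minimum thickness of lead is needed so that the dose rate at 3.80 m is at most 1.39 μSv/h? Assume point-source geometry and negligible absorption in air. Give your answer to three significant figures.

2.27 cm

At 3.80 m, distance alone gives (0.489/3.80)² = 0.01656, so 822 × 0.01656 = 13.61 μSv/h.
Further attenuation needed: 13.61/1.39 = 9.791.
n = log₂(9.791) = 3.291 half-value layers.
Thickness = 3.291 × 0.690 cm = 2.271 cm.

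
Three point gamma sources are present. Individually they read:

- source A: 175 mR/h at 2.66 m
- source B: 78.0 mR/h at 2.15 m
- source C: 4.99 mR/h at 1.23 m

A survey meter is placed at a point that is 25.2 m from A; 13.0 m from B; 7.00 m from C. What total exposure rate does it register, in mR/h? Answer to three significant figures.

4.24 mR/h

By superposition, sum each source's inverse-square contribution:
A: 175 × (2.66/25.2)² = 1.950 mR/h
B: 78.0 × (2.15/13.0)² = 2.133 mR/h
C: 4.99 × (1.23/7.00)² = 0.1541 mR/h
Total = 1.950 + 2.133 + 0.1541 = 4.237 mR/h.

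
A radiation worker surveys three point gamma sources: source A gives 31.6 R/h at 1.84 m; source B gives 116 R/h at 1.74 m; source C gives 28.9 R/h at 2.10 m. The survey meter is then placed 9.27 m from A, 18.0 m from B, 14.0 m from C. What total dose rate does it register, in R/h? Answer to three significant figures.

Each source contributes Iᵢ·(dᵢ/rᵢ)²; contributions add.
A: 31.6 × (1.84/9.27)² = 1.245 R/h
B: 116 × (1.74/18.0)² = 1.084 R/h
C: 28.9 × (2.10/14.0)² = 0.6502 R/h
Total = 1.245 + 1.084 + 0.6502 = 2.979 R/h.

2.98 R/h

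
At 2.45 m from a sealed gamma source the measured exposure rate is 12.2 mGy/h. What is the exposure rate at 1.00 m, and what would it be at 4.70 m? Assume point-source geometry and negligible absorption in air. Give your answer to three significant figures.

Using I₁d₁² = I₂d₂²,
At 1.00 m: (2.45/1.00)² = 6.003, so 12.2 × 6.003 = 73.24 mGy/h
At 4.70 m: (1.00/4.70)² = 0.04527, so 73.24 × 0.04527 = 3.316 mGy/h.

73.2 mGy/h; 3.32 mGy/h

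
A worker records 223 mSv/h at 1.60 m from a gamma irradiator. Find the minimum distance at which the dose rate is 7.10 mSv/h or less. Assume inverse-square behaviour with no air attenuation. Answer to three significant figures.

8.97 m

By the inverse-square law, d₂ = d₁·√(I₁/I₂).
I₁/I₂ = 223/7.10 = 31.41, so d₂ = 1.60 × √31.41 = 8.967 m.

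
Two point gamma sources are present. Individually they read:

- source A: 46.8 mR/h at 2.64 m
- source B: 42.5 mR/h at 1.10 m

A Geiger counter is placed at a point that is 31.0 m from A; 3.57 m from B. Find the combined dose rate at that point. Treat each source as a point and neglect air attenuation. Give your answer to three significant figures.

4.37 mR/h

By superposition, sum each source's inverse-square contribution:
A: 46.8 × (2.64/31.0)² = 0.3394 mR/h
B: 42.5 × (1.10/3.57)² = 4.035 mR/h
Total = 0.3394 + 4.035 = 4.374 mR/h.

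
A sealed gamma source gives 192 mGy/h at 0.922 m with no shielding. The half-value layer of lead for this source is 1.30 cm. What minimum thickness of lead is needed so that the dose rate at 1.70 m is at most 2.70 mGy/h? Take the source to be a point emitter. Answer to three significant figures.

5.70 cm

At 1.70 m, distance alone gives 192 × (0.922/1.70)² = 192 × 0.2941 = 56.47 mGy/h.
Further attenuation needed: 56.47/2.70 = 20.91.
n = log₂(20.91) = 4.386 half-value layers.
Thickness = 4.386 × 1.30 cm = 5.702 cm.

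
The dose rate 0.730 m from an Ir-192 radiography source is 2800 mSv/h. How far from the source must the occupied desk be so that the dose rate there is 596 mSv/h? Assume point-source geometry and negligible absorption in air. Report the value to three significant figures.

Since intensity falls as 1/r², d₂ = d₁·√(I₁/I₂).
I₁/I₂ = 2800/596 = 4.698, so d₂ = 0.730 × √4.698 = 1.582 m.

1.58 m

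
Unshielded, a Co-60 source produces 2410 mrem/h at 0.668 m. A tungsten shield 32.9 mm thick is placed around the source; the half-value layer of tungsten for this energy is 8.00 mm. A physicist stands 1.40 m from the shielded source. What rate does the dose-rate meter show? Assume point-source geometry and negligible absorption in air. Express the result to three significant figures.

Distance alone: (0.668/1.40)² = 0.2277, so 2410 × 0.2277 = 548.8 mrem/h.
Shield: 32.9/8.00 = 4.112 half-value layers → attenuation 2^(−4.112) = 0.05783.
Combined: 548.8 × 0.05783 = 31.74 mrem/h.

31.7 mrem/h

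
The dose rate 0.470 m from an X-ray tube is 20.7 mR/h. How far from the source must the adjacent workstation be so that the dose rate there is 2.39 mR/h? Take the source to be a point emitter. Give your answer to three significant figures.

Since intensity falls as 1/r², d₂ = d₁·√(I₁/I₂).
I₁/I₂ = 20.7/2.39 = 8.661, so d₂ = 0.470 × √8.661 = 1.383 m.

1.38 m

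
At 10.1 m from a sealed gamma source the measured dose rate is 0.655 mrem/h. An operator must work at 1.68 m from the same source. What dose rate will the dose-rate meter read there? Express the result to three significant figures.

By the inverse-square law, scaling from 10.1 m to 1.68 m:
(10.1/1.68)² = 36.14, so 0.655 × 36.14 = 23.67 mrem/h.

23.7 mrem/h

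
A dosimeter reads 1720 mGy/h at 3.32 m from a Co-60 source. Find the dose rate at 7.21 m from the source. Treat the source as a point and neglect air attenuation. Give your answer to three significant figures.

365 mGy/h

Using I₁d₁² = I₂d₂², the rate at 7.21 m is
1720 × (3.32/7.21)² = 1720 × 0.2120 = 364.6 mGy/h.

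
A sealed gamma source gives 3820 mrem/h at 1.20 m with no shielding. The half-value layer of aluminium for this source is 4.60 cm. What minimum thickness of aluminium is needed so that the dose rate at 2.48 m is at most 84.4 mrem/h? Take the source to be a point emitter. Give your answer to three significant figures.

At 2.48 m, distance alone gives (1.20/2.48)² = 0.2341, so 3820 × 0.2341 = 894.3 mrem/h.
Further attenuation needed: 894.3/84.4 = 10.60.
n = log₂(10.60) = 3.406 half-value layers.
Thickness = 3.406 × 4.60 cm = 15.67 cm.

15.7 cm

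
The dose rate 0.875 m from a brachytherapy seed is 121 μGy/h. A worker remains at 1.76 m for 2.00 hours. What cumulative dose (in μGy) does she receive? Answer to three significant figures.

59.8 μGy

Since intensity falls as 1/r², rate at 1.76 m:
121 × (0.875/1.76)² = 121 × 0.2472 = 29.91 μGy/h.
Dose = rate × time = 29.91 μGy/h × 2.000 h = 59.82 μGy.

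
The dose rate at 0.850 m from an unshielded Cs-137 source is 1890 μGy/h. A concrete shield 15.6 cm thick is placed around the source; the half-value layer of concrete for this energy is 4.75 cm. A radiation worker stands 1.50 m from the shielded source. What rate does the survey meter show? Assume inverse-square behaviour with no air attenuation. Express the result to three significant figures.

Distance alone: (0.850/1.50)² = 0.3211, so 1890 × 0.3211 = 606.9 μGy/h.
Shield: 15.6/4.75 = 3.284 half-value layers → attenuation 2^(−3.284) = 0.1027.
Combined: 606.9 × 0.1027 = 62.33 μGy/h.

62.3 μGy/h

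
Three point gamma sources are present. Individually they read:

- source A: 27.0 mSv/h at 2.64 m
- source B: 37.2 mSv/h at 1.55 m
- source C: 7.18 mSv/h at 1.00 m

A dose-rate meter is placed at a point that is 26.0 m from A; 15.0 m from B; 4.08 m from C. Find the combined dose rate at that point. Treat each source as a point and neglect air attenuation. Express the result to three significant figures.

1.11 mSv/h

Each source contributes Iᵢ·(dᵢ/rᵢ)²; contributions add.
A: 27.0 × (2.64/26.0)² = 0.2784 mSv/h
B: 37.2 × (1.55/15.0)² = 0.3972 mSv/h
C: 7.18 × (1.00/4.08)² = 0.4313 mSv/h
Total = 0.2784 + 0.3972 + 0.4313 = 1.107 mSv/h.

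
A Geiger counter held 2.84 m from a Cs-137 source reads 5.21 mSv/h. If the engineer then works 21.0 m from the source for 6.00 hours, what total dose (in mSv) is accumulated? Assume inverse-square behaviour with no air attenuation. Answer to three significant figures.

0.572 mSv

Since intensity falls as 1/r², rate at 21.0 m:
5.21 × (2.84/21.0)² = 5.21 × 0.01829 = 0.09529 mSv/h.
Dose = rate × time = 0.09529 mSv/h × 6.000 h = 0.5717 mSv.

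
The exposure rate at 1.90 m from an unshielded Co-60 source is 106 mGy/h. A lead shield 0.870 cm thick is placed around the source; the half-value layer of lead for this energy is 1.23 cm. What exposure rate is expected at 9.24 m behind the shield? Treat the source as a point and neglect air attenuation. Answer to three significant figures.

Distance alone: (1.90/9.24)² = 0.04228, so 106 × 0.04228 = 4.482 mGy/h.
Shield: 0.870/1.23 = 0.7073 half-value layers → attenuation 2^(−0.7073) = 0.6125.
Combined: 4.482 × 0.6125 = 2.745 mGy/h.

2.75 mGy/h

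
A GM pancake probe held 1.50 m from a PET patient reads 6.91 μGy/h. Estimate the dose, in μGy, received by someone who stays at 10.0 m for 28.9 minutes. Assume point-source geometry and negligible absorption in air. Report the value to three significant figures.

Using I₁d₁² = I₂d₂², rate at 10.0 m:
(1.50/10.0)² = 0.02250, so 6.91 × 0.02250 = 0.1555 μGy/h.
Dose = rate × time = 0.1555 μGy/h × 0.4817 h = 0.07490 μGy.

0.0749 μGy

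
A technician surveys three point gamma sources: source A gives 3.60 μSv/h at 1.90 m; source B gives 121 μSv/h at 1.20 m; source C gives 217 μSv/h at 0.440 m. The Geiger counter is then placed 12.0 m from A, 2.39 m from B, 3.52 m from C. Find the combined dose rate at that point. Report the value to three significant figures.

34.0 μSv/h

Each source contributes Iᵢ·(dᵢ/rᵢ)²; contributions add.
A: 3.60 × (1.90/12.0)² = 0.09025 μSv/h
B: 121 × (1.20/2.39)² = 30.50 μSv/h
C: 217 × (0.440/3.52)² = 3.391 μSv/h
Total = 0.09025 + 30.50 + 3.391 = 33.98 μSv/h.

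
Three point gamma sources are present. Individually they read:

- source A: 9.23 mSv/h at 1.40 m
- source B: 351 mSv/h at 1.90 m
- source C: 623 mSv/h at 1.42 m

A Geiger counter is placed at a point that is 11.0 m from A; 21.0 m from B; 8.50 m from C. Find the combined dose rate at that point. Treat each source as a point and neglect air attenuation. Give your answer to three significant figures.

Each source contributes Iᵢ·(dᵢ/rᵢ)²; contributions add.
A: 9.23 × (1.40/11.0)² = 0.1495 mSv/h
B: 351 × (1.90/21.0)² = 2.873 mSv/h
C: 623 × (1.42/8.50)² = 17.39 mSv/h
Total = 0.1495 + 2.873 + 17.39 = 20.41 mSv/h.

20.4 mSv/h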